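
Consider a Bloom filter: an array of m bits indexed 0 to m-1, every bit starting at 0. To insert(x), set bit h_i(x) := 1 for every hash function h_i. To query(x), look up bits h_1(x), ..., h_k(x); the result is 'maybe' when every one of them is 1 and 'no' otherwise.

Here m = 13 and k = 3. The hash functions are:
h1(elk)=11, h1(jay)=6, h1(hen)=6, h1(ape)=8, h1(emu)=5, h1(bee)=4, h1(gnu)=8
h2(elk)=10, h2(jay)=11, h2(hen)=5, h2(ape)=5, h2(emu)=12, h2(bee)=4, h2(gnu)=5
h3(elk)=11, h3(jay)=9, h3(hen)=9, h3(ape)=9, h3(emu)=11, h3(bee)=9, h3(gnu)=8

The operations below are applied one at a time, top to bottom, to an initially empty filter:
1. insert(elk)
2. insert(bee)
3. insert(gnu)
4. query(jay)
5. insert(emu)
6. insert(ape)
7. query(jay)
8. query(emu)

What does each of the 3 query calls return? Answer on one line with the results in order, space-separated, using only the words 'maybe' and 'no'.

Start: bits=0000000000000
Op 1: insert elk -> sets bits 10 11 -> bits=0000000000110
Op 2: insert bee -> sets bits 4 9 -> bits=0000100001110
Op 3: insert gnu -> sets bits 5 8 -> bits=0000110011110
Op 4: query jay -> checks bit6=0, bit9=1, bit11=1 (has a 0) -> no
Op 5: insert emu -> sets bits 5 11 12 -> bits=0000110011111
Op 6: insert ape -> sets bits 5 8 9 -> bits=0000110011111
Op 7: query jay -> checks bit6=0, bit9=1, bit11=1 (has a 0) -> no
Op 8: query emu -> checks bit5=1, bit11=1, bit12=1 (all 1) -> maybe
Query results in order: no no maybe

Answer: no no maybe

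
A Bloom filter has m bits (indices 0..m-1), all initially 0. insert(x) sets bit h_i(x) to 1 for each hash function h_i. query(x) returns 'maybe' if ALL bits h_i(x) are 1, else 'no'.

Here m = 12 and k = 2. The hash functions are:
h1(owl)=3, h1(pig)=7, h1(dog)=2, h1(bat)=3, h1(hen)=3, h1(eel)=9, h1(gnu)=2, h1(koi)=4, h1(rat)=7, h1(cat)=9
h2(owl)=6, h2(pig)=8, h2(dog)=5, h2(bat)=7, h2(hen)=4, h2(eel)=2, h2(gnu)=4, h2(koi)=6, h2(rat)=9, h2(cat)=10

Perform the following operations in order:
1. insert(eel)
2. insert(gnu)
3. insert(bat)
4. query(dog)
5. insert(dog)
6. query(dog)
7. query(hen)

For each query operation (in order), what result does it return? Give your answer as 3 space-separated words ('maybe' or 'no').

Answer: no maybe maybe

Derivation:
Start: bits=000000000000
Op 1: insert eel -> sets bits 2 9 -> bits=001000000100
Op 2: insert gnu -> sets bits 2 4 -> bits=001010000100
Op 3: insert bat -> sets bits 3 7 -> bits=001110010100
Op 4: query dog -> checks bit2=1, bit5=0 (has a 0) -> no
Op 5: insert dog -> sets bits 2 5 -> bits=001111010100
Op 6: query dog -> checks bit2=1, bit5=1 (all 1) -> maybe
Op 7: query hen -> checks bit3=1, bit4=1 (all 1) -> maybe
Query results in order: no maybe maybe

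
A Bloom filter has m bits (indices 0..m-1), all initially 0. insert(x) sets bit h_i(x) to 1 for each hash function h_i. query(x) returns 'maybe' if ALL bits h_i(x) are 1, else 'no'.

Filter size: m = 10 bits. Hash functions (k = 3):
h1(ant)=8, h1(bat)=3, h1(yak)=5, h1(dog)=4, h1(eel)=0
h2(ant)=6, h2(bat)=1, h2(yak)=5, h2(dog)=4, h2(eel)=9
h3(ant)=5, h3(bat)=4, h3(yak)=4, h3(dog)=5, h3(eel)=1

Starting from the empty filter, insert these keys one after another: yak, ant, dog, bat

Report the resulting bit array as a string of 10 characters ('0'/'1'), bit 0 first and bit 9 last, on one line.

Start: bits=0000000000
After insert 'yak': sets bits 4 5 -> bits=0000110000
After insert 'ant': sets bits 5 6 8 -> bits=0000111010
After insert 'dog': sets bits 4 5 -> bits=0000111010
After insert 'bat': sets bits 1 3 4 -> bits=0101111010

Answer: 0101111010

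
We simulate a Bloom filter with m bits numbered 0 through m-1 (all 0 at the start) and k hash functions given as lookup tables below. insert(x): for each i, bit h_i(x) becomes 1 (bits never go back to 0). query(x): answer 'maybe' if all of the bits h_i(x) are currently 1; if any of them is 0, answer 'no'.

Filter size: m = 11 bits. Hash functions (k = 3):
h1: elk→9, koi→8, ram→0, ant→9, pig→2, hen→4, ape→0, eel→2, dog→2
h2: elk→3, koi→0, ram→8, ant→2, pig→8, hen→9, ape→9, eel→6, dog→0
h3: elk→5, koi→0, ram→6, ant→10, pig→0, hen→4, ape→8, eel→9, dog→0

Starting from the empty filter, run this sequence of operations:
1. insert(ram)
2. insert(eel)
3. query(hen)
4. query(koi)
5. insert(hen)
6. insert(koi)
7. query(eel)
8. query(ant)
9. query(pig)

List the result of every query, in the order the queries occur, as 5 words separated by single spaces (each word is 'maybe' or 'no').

Answer: no maybe maybe no maybe

Derivation:
Start: bits=00000000000
Op 1: insert ram -> sets bits 0 6 8 -> bits=10000010100
Op 2: insert eel -> sets bits 2 6 9 -> bits=10100010110
Op 3: query hen -> checks bit4=0, bit9=1 (has a 0) -> no
Op 4: query koi -> checks bit0=1, bit8=1 (all 1) -> maybe
Op 5: insert hen -> sets bits 4 9 -> bits=10101010110
Op 6: insert koi -> sets bits 0 8 -> bits=10101010110
Op 7: query eel -> checks bit2=1, bit6=1, bit9=1 (all 1) -> maybe
Op 8: query ant -> checks bit2=1, bit9=1, bit10=0 (has a 0) -> no
Op 9: query pig -> checks bit0=1, bit2=1, bit8=1 (all 1) -> maybe
Query results in order: no maybe maybe no maybe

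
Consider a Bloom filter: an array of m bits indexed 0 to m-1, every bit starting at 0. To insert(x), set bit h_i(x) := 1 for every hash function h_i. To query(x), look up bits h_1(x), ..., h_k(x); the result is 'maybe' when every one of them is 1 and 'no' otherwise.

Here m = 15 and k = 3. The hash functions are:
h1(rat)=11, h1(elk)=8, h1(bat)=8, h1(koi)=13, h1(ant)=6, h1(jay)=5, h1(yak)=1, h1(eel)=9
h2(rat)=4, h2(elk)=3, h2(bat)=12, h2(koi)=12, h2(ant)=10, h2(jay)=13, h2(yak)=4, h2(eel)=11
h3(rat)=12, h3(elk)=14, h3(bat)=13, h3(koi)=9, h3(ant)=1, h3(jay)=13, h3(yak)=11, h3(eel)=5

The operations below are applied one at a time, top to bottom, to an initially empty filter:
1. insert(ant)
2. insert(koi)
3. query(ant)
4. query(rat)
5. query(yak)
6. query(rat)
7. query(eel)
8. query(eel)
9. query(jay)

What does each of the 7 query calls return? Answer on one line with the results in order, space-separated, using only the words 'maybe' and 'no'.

Start: bits=000000000000000
Op 1: insert ant -> sets bits 1 6 10 -> bits=010000100010000
Op 2: insert koi -> sets bits 9 12 13 -> bits=010000100110110
Op 3: query ant -> checks bit1=1, bit6=1, bit10=1 (all 1) -> maybe
Op 4: query rat -> checks bit4=0, bit11=0, bit12=1 (has a 0) -> no
Op 5: query yak -> checks bit1=1, bit4=0, bit11=0 (has a 0) -> no
Op 6: query rat -> checks bit4=0, bit11=0, bit12=1 (has a 0) -> no
Op 7: query eel -> checks bit5=0, bit9=1, bit11=0 (has a 0) -> no
Op 8: query eel -> checks bit5=0, bit9=1, bit11=0 (has a 0) -> no
Op 9: query jay -> checks bit5=0, bit13=1 (has a 0) -> no
Query results in order: maybe no no no no no no

Answer: maybe no no no no no no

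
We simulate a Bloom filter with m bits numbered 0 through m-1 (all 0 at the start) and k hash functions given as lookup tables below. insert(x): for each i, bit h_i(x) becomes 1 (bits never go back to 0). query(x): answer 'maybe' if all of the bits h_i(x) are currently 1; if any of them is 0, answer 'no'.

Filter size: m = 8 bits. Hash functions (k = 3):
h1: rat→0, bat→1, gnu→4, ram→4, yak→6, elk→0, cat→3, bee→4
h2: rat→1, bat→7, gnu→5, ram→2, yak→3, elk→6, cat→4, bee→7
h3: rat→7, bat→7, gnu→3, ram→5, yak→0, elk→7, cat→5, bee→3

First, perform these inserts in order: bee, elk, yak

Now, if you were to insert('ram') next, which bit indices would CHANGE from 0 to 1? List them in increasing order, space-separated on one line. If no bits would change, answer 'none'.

Answer: 2 5

Derivation:
Start: bits=00000000
After insert 'bee': sets bits 3 4 7 -> bits=00011001
After insert 'elk': sets bits 0 6 7 -> bits=10011011
After insert 'yak': sets bits 0 3 6 -> bits=10011011
insert 'ram' would touch bits 2 4 5; currently bit2=0, bit4=1, bit5=0
Bits that are 0 among those (would change 0->1): 2 5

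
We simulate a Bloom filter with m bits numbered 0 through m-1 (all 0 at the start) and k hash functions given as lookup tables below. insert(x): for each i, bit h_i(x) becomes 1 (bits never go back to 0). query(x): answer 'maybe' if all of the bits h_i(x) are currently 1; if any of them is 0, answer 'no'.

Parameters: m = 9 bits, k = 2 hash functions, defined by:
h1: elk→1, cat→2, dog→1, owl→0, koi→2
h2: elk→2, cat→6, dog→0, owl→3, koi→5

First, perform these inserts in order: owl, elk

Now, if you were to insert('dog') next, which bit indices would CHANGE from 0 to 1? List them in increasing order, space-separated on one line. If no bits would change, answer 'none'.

Start: bits=000000000
After insert 'owl': sets bits 0 3 -> bits=100100000
After insert 'elk': sets bits 1 2 -> bits=111100000
insert 'dog' would touch bits 0 1; currently bit0=1, bit1=1
Bits that are 0 among those (would change 0->1): none

Answer: none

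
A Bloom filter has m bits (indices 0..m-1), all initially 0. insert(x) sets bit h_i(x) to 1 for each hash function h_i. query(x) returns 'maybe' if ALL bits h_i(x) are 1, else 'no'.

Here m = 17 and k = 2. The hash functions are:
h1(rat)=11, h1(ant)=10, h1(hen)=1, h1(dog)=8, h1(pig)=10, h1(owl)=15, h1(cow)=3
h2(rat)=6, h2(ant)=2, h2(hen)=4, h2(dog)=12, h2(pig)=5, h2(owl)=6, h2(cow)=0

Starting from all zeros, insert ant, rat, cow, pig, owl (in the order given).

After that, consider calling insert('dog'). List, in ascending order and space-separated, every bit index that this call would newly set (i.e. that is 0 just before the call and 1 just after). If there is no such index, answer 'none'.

Answer: 8 12

Derivation:
Start: bits=00000000000000000
After insert 'ant': sets bits 2 10 -> bits=00100000001000000
After insert 'rat': sets bits 6 11 -> bits=00100010001100000
After insert 'cow': sets bits 0 3 -> bits=10110010001100000
After insert 'pig': sets bits 5 10 -> bits=10110110001100000
After insert 'owl': sets bits 6 15 -> bits=10110110001100010
insert 'dog' would touch bits 8 12; currently bit8=0, bit12=0
Bits that are 0 among those (would change 0->1): 8 12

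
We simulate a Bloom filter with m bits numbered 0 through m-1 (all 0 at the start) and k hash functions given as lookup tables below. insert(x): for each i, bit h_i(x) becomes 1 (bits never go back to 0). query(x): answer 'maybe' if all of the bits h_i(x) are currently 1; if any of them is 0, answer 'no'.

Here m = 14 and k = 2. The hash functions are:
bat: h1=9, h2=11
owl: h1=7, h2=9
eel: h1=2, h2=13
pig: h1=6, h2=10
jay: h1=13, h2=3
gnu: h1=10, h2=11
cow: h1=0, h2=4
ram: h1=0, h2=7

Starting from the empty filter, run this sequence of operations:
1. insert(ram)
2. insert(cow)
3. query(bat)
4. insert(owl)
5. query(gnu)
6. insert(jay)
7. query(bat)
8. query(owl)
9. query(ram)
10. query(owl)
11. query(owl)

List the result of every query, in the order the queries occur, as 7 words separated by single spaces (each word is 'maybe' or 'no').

Start: bits=00000000000000
Op 1: insert ram -> sets bits 0 7 -> bits=10000001000000
Op 2: insert cow -> sets bits 0 4 -> bits=10001001000000
Op 3: query bat -> checks bit9=0, bit11=0 (has a 0) -> no
Op 4: insert owl -> sets bits 7 9 -> bits=10001001010000
Op 5: query gnu -> checks bit10=0, bit11=0 (has a 0) -> no
Op 6: insert jay -> sets bits 3 13 -> bits=10011001010001
Op 7: query bat -> checks bit9=1, bit11=0 (has a 0) -> no
Op 8: query owl -> checks bit7=1, bit9=1 (all 1) -> maybe
Op 9: query ram -> checks bit0=1, bit7=1 (all 1) -> maybe
Op 10: query owl -> checks bit7=1, bit9=1 (all 1) -> maybe
Op 11: query owl -> checks bit7=1, bit9=1 (all 1) -> maybe
Query results in order: no no no maybe maybe maybe maybe

Answer: no no no maybe maybe maybe maybe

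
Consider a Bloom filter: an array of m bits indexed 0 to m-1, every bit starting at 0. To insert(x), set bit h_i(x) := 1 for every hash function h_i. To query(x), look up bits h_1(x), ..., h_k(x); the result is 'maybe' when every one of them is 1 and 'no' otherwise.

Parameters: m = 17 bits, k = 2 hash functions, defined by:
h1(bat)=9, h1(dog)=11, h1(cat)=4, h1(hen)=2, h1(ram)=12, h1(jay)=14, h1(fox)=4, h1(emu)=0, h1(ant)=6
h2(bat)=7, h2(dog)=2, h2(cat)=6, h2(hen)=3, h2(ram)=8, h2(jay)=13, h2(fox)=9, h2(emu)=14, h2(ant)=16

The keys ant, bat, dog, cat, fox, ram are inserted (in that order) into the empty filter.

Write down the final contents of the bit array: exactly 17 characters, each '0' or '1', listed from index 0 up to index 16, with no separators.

Start: bits=00000000000000000
After insert 'ant': sets bits 6 16 -> bits=00000010000000001
After insert 'bat': sets bits 7 9 -> bits=00000011010000001
After insert 'dog': sets bits 2 11 -> bits=00100011010100001
After insert 'cat': sets bits 4 6 -> bits=00101011010100001
After insert 'fox': sets bits 4 9 -> bits=00101011010100001
After insert 'ram': sets bits 8 12 -> bits=00101011110110001

Answer: 00101011110110001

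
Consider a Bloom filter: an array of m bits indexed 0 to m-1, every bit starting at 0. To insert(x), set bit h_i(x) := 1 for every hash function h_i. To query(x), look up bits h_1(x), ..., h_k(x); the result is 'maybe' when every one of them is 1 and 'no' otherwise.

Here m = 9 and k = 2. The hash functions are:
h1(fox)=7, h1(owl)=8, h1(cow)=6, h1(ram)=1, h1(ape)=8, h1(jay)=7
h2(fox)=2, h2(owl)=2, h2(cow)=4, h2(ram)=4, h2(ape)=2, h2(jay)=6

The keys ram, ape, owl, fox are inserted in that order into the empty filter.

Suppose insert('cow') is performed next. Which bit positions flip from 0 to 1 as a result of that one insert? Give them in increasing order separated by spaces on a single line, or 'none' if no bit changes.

Answer: 6

Derivation:
Start: bits=000000000
After insert 'ram': sets bits 1 4 -> bits=010010000
After insert 'ape': sets bits 2 8 -> bits=011010001
After insert 'owl': sets bits 2 8 -> bits=011010001
After insert 'fox': sets bits 2 7 -> bits=011010011
insert 'cow' would touch bits 4 6; currently bit4=1, bit6=0
Bits that are 0 among those (would change 0->1): 6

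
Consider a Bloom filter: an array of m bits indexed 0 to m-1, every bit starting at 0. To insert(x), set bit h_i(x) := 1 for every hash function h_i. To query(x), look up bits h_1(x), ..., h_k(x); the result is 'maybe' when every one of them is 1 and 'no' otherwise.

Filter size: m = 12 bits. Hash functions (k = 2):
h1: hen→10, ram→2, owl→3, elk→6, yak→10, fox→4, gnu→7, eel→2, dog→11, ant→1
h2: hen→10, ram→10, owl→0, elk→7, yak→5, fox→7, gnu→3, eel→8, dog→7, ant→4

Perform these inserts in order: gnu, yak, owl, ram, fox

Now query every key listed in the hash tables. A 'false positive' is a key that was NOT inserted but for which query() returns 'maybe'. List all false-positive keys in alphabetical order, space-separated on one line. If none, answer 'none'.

Answer: hen

Derivation:
Start: bits=000000000000
After insert 'gnu': sets bits 3 7 -> bits=000100010000
After insert 'yak': sets bits 5 10 -> bits=000101010010
After insert 'owl': sets bits 0 3 -> bits=100101010010
After insert 'ram': sets bits 2 10 -> bits=101101010010
After insert 'fox': sets bits 4 7 -> bits=101111010010
Not inserted: ant dog eel elk hen — query each against bits=101111010010:
query ant: checks bit1=0, bit4=1 (has a 0) -> no => not a false positive
query dog: checks bit7=1, bit11=0 (has a 0) -> no => not a false positive
query eel: checks bit2=1, bit8=0 (has a 0) -> no => not a false positive
query elk: checks bit6=0, bit7=1 (has a 0) -> no => not a false positive
query hen: checks bit10=1 (all 1) -> maybe => FALSE POSITIVE
False positives (alphabetical): hen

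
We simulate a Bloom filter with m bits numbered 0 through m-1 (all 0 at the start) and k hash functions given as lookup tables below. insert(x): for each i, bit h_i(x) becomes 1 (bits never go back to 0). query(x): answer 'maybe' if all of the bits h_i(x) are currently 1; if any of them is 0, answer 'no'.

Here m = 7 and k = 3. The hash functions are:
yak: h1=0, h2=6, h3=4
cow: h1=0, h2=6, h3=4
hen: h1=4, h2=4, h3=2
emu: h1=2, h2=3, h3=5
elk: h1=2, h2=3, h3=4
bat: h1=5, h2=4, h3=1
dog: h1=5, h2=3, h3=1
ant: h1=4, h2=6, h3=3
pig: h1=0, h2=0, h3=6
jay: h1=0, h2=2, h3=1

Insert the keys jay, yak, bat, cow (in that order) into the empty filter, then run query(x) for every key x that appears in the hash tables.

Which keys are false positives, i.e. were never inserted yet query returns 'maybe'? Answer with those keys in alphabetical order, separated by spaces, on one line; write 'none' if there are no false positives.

Start: bits=0000000
After insert 'jay': sets bits 0 1 2 -> bits=1110000
After insert 'yak': sets bits 0 4 6 -> bits=1110101
After insert 'bat': sets bits 1 4 5 -> bits=1110111
After insert 'cow': sets bits 0 4 6 -> bits=1110111
Not inserted: ant dog elk emu hen pig — query each against bits=1110111:
query ant: checks bit3=0, bit4=1, bit6=1 (has a 0) -> no => not a false positive
query dog: checks bit1=1, bit3=0, bit5=1 (has a 0) -> no => not a false positive
query elk: checks bit2=1, bit3=0, bit4=1 (has a 0) -> no => not a false positive
query emu: checks bit2=1, bit3=0, bit5=1 (has a 0) -> no => not a false positive
query hen: checks bit2=1, bit4=1 (all 1) -> maybe => FALSE POSITIVE
query pig: checks bit0=1, bit6=1 (all 1) -> maybe => FALSE POSITIVE
False positives (alphabetical): hen pig

Answer: hen pig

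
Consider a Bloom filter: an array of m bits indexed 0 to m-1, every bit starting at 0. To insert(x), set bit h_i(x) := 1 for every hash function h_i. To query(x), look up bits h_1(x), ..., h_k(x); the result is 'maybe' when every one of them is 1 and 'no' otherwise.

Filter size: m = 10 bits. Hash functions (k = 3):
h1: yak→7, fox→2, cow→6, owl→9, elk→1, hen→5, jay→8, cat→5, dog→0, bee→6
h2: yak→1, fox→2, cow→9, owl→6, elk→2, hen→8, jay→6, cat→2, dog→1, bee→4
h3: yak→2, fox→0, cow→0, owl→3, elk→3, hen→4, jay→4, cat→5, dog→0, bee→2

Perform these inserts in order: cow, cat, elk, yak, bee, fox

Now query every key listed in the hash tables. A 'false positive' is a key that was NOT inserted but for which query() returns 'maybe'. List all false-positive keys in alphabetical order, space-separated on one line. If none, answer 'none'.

Start: bits=0000000000
After insert 'cow': sets bits 0 6 9 -> bits=1000001001
After insert 'cat': sets bits 2 5 -> bits=1010011001
After insert 'elk': sets bits 1 2 3 -> bits=1111011001
After insert 'yak': sets bits 1 2 7 -> bits=1111011101
After insert 'bee': sets bits 2 4 6 -> bits=1111111101
After insert 'fox': sets bits 0 2 -> bits=1111111101
Not inserted: dog hen jay owl — query each against bits=1111111101:
query dog: checks bit0=1, bit1=1 (all 1) -> maybe => FALSE POSITIVE
query hen: checks bit4=1, bit5=1, bit8=0 (has a 0) -> no => not a false positive
query jay: checks bit4=1, bit6=1, bit8=0 (has a 0) -> no => not a false positive
query owl: checks bit3=1, bit6=1, bit9=1 (all 1) -> maybe => FALSE POSITIVE
False positives (alphabetical): dog owl

Answer: dog owl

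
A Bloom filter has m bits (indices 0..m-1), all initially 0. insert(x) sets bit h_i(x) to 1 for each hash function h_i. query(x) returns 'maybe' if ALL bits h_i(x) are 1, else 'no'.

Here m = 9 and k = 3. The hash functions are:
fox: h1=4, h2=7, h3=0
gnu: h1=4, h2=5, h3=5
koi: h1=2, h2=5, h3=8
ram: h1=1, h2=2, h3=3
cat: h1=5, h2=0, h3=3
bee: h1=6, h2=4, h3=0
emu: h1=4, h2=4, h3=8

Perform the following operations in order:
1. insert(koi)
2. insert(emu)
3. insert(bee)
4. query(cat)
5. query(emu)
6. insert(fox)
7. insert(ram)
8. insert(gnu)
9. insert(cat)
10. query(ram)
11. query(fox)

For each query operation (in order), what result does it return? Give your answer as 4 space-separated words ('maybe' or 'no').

Answer: no maybe maybe maybe

Derivation:
Start: bits=000000000
Op 1: insert koi -> sets bits 2 5 8 -> bits=001001001
Op 2: insert emu -> sets bits 4 8 -> bits=001011001
Op 3: insert bee -> sets bits 0 4 6 -> bits=101011101
Op 4: query cat -> checks bit0=1, bit3=0, bit5=1 (has a 0) -> no
Op 5: query emu -> checks bit4=1, bit8=1 (all 1) -> maybe
Op 6: insert fox -> sets bits 0 4 7 -> bits=101011111
Op 7: insert ram -> sets bits 1 2 3 -> bits=111111111
Op 8: insert gnu -> sets bits 4 5 -> bits=111111111
Op 9: insert cat -> sets bits 0 3 5 -> bits=111111111
Op 10: query ram -> checks bit1=1, bit2=1, bit3=1 (all 1) -> maybe
Op 11: query fox -> checks bit0=1, bit4=1, bit7=1 (all 1) -> maybe
Query results in order: no maybe maybe maybe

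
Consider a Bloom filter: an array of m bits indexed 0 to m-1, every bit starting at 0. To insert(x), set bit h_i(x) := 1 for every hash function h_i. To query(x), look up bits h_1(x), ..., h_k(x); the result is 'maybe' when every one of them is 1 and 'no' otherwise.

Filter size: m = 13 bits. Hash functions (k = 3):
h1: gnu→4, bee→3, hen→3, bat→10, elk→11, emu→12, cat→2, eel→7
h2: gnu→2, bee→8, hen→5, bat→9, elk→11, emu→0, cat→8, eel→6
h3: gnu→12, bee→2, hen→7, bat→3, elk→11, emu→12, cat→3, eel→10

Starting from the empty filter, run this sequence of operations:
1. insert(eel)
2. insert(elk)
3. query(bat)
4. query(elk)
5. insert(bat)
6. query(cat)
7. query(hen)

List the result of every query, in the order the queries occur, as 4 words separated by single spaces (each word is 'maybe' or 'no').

Answer: no maybe no no

Derivation:
Start: bits=0000000000000
Op 1: insert eel -> sets bits 6 7 10 -> bits=0000001100100
Op 2: insert elk -> sets bits 11 -> bits=0000001100110
Op 3: query bat -> checks bit3=0, bit9=0, bit10=1 (has a 0) -> no
Op 4: query elk -> checks bit11=1 (all 1) -> maybe
Op 5: insert bat -> sets bits 3 9 10 -> bits=0001001101110
Op 6: query cat -> checks bit2=0, bit3=1, bit8=0 (has a 0) -> no
Op 7: query hen -> checks bit3=1, bit5=0, bit7=1 (has a 0) -> no
Query results in order: no maybe no no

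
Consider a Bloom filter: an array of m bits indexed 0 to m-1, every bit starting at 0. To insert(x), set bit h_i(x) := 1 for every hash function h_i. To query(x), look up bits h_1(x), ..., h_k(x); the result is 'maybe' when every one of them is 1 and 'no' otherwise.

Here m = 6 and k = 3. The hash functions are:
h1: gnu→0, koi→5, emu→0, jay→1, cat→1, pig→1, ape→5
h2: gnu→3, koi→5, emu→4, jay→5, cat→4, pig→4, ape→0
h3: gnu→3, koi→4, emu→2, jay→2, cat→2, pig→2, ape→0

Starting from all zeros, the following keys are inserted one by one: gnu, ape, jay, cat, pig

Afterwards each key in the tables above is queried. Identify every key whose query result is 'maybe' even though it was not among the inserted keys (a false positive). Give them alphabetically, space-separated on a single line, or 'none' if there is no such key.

Answer: emu koi

Derivation:
Start: bits=000000
After insert 'gnu': sets bits 0 3 -> bits=100100
After insert 'ape': sets bits 0 5 -> bits=100101
After insert 'jay': sets bits 1 2 5 -> bits=111101
After insert 'cat': sets bits 1 2 4 -> bits=111111
After insert 'pig': sets bits 1 2 4 -> bits=111111
Not inserted: emu koi — query each against bits=111111:
query emu: checks bit0=1, bit2=1, bit4=1 (all 1) -> maybe => FALSE POSITIVE
query koi: checks bit4=1, bit5=1 (all 1) -> maybe => FALSE POSITIVE
False positives (alphabetical): emu koi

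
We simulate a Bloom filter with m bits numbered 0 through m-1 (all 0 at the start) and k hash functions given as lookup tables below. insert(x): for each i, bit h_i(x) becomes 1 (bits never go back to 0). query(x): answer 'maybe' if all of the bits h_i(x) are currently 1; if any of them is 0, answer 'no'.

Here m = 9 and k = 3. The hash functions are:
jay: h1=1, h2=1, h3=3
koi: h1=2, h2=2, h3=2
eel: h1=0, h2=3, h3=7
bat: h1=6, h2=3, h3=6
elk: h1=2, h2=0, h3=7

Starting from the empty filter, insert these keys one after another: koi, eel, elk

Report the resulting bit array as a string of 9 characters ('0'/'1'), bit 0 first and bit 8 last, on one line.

Answer: 101100010

Derivation:
Start: bits=000000000
After insert 'koi': sets bits 2 -> bits=001000000
After insert 'eel': sets bits 0 3 7 -> bits=101100010
After insert 'elk': sets bits 0 2 7 -> bits=101100010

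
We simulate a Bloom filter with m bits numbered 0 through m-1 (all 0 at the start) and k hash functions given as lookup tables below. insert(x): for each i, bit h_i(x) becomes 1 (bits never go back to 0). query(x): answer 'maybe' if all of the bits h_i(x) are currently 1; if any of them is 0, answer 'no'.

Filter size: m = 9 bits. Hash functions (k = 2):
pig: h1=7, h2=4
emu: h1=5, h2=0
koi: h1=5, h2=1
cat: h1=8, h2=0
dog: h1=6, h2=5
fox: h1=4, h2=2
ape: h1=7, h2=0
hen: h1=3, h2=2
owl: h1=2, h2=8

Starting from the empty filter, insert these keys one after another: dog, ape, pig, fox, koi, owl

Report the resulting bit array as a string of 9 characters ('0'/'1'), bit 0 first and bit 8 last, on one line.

Start: bits=000000000
After insert 'dog': sets bits 5 6 -> bits=000001100
After insert 'ape': sets bits 0 7 -> bits=100001110
After insert 'pig': sets bits 4 7 -> bits=100011110
After insert 'fox': sets bits 2 4 -> bits=101011110
After insert 'koi': sets bits 1 5 -> bits=111011110
After insert 'owl': sets bits 2 8 -> bits=111011111

Answer: 111011111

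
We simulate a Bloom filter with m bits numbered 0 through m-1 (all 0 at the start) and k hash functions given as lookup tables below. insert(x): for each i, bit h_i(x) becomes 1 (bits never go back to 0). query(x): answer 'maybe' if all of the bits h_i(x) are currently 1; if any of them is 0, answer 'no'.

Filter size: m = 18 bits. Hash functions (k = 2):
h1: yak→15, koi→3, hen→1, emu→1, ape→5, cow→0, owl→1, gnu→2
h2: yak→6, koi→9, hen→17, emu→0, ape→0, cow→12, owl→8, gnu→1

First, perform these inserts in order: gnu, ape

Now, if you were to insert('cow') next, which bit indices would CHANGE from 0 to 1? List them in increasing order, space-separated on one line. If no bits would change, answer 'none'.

Start: bits=000000000000000000
After insert 'gnu': sets bits 1 2 -> bits=011000000000000000
After insert 'ape': sets bits 0 5 -> bits=111001000000000000
insert 'cow' would touch bits 0 12; currently bit0=1, bit12=0
Bits that are 0 among those (would change 0->1): 12

Answer: 12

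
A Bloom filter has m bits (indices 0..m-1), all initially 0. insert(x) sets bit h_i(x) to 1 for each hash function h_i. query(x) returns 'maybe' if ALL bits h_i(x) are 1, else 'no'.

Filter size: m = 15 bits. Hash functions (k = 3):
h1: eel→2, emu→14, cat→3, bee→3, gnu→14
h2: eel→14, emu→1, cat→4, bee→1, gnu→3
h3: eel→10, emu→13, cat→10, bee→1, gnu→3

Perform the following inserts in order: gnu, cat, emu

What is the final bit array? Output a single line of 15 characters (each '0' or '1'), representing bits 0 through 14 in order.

Start: bits=000000000000000
After insert 'gnu': sets bits 3 14 -> bits=000100000000001
After insert 'cat': sets bits 3 4 10 -> bits=000110000010001
After insert 'emu': sets bits 1 13 14 -> bits=010110000010011

Answer: 010110000010011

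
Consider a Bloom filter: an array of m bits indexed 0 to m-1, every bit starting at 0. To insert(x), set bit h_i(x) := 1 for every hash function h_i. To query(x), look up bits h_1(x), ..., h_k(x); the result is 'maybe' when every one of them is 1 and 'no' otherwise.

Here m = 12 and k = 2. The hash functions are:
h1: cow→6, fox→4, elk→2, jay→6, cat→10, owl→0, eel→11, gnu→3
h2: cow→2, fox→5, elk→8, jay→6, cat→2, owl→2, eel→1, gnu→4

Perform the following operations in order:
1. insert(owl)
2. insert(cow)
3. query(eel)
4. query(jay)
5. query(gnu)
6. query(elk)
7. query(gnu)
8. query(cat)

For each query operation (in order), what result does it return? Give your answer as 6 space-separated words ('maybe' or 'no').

Start: bits=000000000000
Op 1: insert owl -> sets bits 0 2 -> bits=101000000000
Op 2: insert cow -> sets bits 2 6 -> bits=101000100000
Op 3: query eel -> checks bit1=0, bit11=0 (has a 0) -> no
Op 4: query jay -> checks bit6=1 (all 1) -> maybe
Op 5: query gnu -> checks bit3=0, bit4=0 (has a 0) -> no
Op 6: query elk -> checks bit2=1, bit8=0 (has a 0) -> no
Op 7: query gnu -> checks bit3=0, bit4=0 (has a 0) -> no
Op 8: query cat -> checks bit2=1, bit10=0 (has a 0) -> no
Query results in order: no maybe no no no no

Answer: no maybe no no no no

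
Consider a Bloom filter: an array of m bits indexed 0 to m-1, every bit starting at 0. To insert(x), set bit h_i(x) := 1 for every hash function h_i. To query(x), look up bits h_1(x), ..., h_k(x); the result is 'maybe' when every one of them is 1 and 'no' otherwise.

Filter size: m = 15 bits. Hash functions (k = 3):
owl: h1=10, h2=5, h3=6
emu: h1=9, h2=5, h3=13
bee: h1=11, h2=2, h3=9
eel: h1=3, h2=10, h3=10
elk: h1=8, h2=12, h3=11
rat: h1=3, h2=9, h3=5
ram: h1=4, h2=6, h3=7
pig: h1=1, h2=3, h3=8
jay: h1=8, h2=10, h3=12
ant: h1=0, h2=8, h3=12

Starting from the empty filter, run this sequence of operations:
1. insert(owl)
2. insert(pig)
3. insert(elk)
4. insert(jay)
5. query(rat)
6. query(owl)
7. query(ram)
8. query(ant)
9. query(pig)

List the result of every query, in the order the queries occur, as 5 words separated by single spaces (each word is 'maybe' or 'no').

Answer: no maybe no no maybe

Derivation:
Start: bits=000000000000000
Op 1: insert owl -> sets bits 5 6 10 -> bits=000001100010000
Op 2: insert pig -> sets bits 1 3 8 -> bits=010101101010000
Op 3: insert elk -> sets bits 8 11 12 -> bits=010101101011100
Op 4: insert jay -> sets bits 8 10 12 -> bits=010101101011100
Op 5: query rat -> checks bit3=1, bit5=1, bit9=0 (has a 0) -> no
Op 6: query owl -> checks bit5=1, bit6=1, bit10=1 (all 1) -> maybe
Op 7: query ram -> checks bit4=0, bit6=1, bit7=0 (has a 0) -> no
Op 8: query ant -> checks bit0=0, bit8=1, bit12=1 (has a 0) -> no
Op 9: query pig -> checks bit1=1, bit3=1, bit8=1 (all 1) -> maybe
Query results in order: no maybe no no maybe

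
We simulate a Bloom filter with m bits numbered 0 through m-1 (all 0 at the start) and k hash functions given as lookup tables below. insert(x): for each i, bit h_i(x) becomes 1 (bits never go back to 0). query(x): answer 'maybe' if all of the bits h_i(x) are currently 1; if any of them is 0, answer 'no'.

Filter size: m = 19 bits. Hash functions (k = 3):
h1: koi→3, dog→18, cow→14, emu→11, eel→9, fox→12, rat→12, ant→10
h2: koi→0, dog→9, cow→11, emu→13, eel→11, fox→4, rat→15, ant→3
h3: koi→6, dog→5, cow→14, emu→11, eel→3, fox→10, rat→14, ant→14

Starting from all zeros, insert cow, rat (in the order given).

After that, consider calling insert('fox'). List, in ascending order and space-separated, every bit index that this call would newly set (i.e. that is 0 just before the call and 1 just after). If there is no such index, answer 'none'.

Start: bits=0000000000000000000
After insert 'cow': sets bits 11 14 -> bits=0000000000010010000
After insert 'rat': sets bits 12 14 15 -> bits=0000000000011011000
insert 'fox' would touch bits 4 10 12; currently bit4=0, bit10=0, bit12=1
Bits that are 0 among those (would change 0->1): 4 10

Answer: 4 10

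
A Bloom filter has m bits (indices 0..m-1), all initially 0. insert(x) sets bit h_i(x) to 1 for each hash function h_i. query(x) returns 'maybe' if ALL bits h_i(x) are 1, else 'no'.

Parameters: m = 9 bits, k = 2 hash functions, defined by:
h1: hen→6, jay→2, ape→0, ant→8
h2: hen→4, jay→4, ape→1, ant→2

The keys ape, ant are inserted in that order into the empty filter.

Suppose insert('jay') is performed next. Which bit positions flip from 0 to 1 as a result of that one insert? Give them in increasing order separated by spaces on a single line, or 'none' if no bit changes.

Start: bits=000000000
After insert 'ape': sets bits 0 1 -> bits=110000000
After insert 'ant': sets bits 2 8 -> bits=111000001
insert 'jay' would touch bits 2 4; currently bit2=1, bit4=0
Bits that are 0 among those (would change 0->1): 4

Answer: 4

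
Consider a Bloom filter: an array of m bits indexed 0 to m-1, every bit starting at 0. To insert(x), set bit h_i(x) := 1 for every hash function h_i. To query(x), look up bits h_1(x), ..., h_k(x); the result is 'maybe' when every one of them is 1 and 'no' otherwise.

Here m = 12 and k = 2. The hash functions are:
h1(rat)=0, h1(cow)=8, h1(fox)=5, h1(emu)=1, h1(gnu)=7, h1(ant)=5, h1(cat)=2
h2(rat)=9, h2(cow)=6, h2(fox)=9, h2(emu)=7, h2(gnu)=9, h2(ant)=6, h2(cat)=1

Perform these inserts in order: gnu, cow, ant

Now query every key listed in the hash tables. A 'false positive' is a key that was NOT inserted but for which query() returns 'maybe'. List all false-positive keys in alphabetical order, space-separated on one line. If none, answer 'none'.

Answer: fox

Derivation:
Start: bits=000000000000
After insert 'gnu': sets bits 7 9 -> bits=000000010100
After insert 'cow': sets bits 6 8 -> bits=000000111100
After insert 'ant': sets bits 5 6 -> bits=000001111100
Not inserted: cat emu fox rat — query each against bits=000001111100:
query cat: checks bit1=0, bit2=0 (has a 0) -> no => not a false positive
query emu: checks bit1=0, bit7=1 (has a 0) -> no => not a false positive
query fox: checks bit5=1, bit9=1 (all 1) -> maybe => FALSE POSITIVE
query rat: checks bit0=0, bit9=1 (has a 0) -> no => not a false positive
False positives (alphabetical): fox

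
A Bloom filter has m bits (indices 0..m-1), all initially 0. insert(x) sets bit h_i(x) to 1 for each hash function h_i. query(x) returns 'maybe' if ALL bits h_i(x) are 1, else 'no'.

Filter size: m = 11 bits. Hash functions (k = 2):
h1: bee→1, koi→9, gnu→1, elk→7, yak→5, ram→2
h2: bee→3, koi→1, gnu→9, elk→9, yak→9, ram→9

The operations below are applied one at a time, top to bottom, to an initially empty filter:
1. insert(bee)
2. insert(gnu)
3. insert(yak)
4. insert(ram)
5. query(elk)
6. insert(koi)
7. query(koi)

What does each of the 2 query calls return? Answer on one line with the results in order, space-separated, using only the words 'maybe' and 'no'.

Answer: no maybe

Derivation:
Start: bits=00000000000
Op 1: insert bee -> sets bits 1 3 -> bits=01010000000
Op 2: insert gnu -> sets bits 1 9 -> bits=01010000010
Op 3: insert yak -> sets bits 5 9 -> bits=01010100010
Op 4: insert ram -> sets bits 2 9 -> bits=01110100010
Op 5: query elk -> checks bit7=0, bit9=1 (has a 0) -> no
Op 6: insert koi -> sets bits 1 9 -> bits=01110100010
Op 7: query koi -> checks bit1=1, bit9=1 (all 1) -> maybe
Query results in order: no maybe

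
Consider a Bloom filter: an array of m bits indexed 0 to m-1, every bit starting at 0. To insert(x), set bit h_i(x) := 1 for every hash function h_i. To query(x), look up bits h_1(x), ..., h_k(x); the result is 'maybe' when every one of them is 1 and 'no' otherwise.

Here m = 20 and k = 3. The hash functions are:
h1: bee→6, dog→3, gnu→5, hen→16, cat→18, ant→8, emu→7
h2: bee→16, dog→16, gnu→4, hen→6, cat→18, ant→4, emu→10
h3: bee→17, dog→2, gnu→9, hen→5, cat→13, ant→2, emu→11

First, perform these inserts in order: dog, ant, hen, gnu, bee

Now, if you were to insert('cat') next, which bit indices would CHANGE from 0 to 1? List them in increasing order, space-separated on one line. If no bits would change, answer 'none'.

Answer: 13 18

Derivation:
Start: bits=00000000000000000000
After insert 'dog': sets bits 2 3 16 -> bits=00110000000000001000
After insert 'ant': sets bits 2 4 8 -> bits=00111000100000001000
After insert 'hen': sets bits 5 6 16 -> bits=00111110100000001000
After insert 'gnu': sets bits 4 5 9 -> bits=00111110110000001000
After insert 'bee': sets bits 6 16 17 -> bits=00111110110000001100
insert 'cat' would touch bits 13 18; currently bit13=0, bit18=0
Bits that are 0 among those (would change 0->1): 13 18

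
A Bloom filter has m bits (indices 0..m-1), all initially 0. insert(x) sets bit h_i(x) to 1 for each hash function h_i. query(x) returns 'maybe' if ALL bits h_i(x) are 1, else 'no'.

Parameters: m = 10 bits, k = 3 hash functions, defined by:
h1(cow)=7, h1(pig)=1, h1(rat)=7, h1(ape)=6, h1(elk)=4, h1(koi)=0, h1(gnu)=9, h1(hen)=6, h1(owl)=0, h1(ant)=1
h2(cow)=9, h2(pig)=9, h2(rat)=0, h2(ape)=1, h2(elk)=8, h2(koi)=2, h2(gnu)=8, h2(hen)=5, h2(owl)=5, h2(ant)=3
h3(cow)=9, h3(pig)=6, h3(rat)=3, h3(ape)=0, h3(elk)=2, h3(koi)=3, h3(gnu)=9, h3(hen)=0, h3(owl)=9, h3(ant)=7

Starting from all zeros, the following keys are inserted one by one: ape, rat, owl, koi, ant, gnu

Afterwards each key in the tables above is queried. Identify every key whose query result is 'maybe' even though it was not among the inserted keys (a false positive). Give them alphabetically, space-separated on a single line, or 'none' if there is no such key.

Start: bits=0000000000
After insert 'ape': sets bits 0 1 6 -> bits=1100001000
After insert 'rat': sets bits 0 3 7 -> bits=1101001100
After insert 'owl': sets bits 0 5 9 -> bits=1101011101
After insert 'koi': sets bits 0 2 3 -> bits=1111011101
After insert 'ant': sets bits 1 3 7 -> bits=1111011101
After insert 'gnu': sets bits 8 9 -> bits=1111011111
Not inserted: cow elk hen pig — query each against bits=1111011111:
query cow: checks bit7=1, bit9=1 (all 1) -> maybe => FALSE POSITIVE
query elk: checks bit2=1, bit4=0, bit8=1 (has a 0) -> no => not a false positive
query hen: checks bit0=1, bit5=1, bit6=1 (all 1) -> maybe => FALSE POSITIVE
query pig: checks bit1=1, bit6=1, bit9=1 (all 1) -> maybe => FALSE POSITIVE
False positives (alphabetical): cow hen pig

Answer: cow hen pig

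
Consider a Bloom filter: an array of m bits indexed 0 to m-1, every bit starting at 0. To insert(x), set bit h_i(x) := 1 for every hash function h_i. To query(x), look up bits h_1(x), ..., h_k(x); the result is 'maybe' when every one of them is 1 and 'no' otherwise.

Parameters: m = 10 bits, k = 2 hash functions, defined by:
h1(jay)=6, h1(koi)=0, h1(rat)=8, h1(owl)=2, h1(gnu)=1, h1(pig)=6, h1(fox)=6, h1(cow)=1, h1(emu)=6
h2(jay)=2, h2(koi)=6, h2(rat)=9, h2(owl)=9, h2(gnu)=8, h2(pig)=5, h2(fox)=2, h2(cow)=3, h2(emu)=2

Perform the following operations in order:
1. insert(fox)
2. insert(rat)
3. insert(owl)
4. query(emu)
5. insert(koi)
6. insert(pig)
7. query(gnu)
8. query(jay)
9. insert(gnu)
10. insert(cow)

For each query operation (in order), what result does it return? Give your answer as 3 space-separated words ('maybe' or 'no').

Start: bits=0000000000
Op 1: insert fox -> sets bits 2 6 -> bits=0010001000
Op 2: insert rat -> sets bits 8 9 -> bits=0010001011
Op 3: insert owl -> sets bits 2 9 -> bits=0010001011
Op 4: query emu -> checks bit2=1, bit6=1 (all 1) -> maybe
Op 5: insert koi -> sets bits 0 6 -> bits=1010001011
Op 6: insert pig -> sets bits 5 6 -> bits=1010011011
Op 7: query gnu -> checks bit1=0, bit8=1 (has a 0) -> no
Op 8: query jay -> checks bit2=1, bit6=1 (all 1) -> maybe
Op 9: insert gnu -> sets bits 1 8 -> bits=1110011011
Op 10: insert cow -> sets bits 1 3 -> bits=1111011011
Query results in order: maybe no maybe

Answer: maybe no maybe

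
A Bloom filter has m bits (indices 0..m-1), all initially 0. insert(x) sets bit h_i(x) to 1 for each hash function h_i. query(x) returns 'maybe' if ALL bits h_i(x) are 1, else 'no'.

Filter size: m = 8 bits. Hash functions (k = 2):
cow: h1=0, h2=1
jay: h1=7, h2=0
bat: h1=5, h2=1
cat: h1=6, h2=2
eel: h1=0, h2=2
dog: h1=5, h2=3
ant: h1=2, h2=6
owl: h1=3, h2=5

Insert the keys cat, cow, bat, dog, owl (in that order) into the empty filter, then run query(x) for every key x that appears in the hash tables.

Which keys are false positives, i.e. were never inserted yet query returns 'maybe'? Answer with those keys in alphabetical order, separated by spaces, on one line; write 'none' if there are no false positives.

Start: bits=00000000
After insert 'cat': sets bits 2 6 -> bits=00100010
After insert 'cow': sets bits 0 1 -> bits=11100010
After insert 'bat': sets bits 1 5 -> bits=11100110
After insert 'dog': sets bits 3 5 -> bits=11110110
After insert 'owl': sets bits 3 5 -> bits=11110110
Not inserted: ant eel jay — query each against bits=11110110:
query ant: checks bit2=1, bit6=1 (all 1) -> maybe => FALSE POSITIVE
query eel: checks bit0=1, bit2=1 (all 1) -> maybe => FALSE POSITIVE
query jay: checks bit0=1, bit7=0 (has a 0) -> no => not a false positive
False positives (alphabetical): ant eel

Answer: ant eel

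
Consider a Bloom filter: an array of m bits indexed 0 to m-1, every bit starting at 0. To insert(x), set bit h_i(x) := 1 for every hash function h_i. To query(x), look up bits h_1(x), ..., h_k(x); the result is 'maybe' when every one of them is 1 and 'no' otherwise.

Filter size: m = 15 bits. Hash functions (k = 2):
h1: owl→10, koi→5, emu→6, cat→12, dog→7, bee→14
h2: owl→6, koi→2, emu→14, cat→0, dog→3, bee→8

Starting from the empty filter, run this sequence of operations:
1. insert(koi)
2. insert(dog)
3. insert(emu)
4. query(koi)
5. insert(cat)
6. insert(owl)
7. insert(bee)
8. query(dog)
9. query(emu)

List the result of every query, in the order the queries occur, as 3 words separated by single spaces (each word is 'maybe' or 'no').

Start: bits=000000000000000
Op 1: insert koi -> sets bits 2 5 -> bits=001001000000000
Op 2: insert dog -> sets bits 3 7 -> bits=001101010000000
Op 3: insert emu -> sets bits 6 14 -> bits=001101110000001
Op 4: query koi -> checks bit2=1, bit5=1 (all 1) -> maybe
Op 5: insert cat -> sets bits 0 12 -> bits=101101110000101
Op 6: insert owl -> sets bits 6 10 -> bits=101101110010101
Op 7: insert bee -> sets bits 8 14 -> bits=101101111010101
Op 8: query dog -> checks bit3=1, bit7=1 (all 1) -> maybe
Op 9: query emu -> checks bit6=1, bit14=1 (all 1) -> maybe
Query results in order: maybe maybe maybe

Answer: maybe maybe maybe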